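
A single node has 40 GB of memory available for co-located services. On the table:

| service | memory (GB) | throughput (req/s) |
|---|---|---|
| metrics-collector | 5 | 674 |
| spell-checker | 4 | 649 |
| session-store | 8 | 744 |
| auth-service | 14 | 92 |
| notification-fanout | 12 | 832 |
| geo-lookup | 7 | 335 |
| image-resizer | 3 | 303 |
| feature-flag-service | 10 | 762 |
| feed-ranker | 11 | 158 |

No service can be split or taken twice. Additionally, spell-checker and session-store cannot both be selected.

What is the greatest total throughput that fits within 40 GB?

3315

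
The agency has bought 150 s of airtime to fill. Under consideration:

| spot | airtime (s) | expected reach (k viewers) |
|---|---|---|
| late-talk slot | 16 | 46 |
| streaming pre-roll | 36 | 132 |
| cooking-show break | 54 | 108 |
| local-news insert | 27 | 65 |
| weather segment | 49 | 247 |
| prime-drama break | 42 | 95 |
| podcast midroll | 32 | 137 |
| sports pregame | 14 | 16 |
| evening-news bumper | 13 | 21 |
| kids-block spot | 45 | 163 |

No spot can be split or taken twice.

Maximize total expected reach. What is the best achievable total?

593

Taking the top-ratio spots first gives late-talk slot + streaming pre-roll + weather segment + podcast midroll + evening-news bumper for 583 (146 s).
The 49 s tied up in streaming pre-roll and evening-news bumper is better spent on kids-block spot — total rises to 593 (142 s).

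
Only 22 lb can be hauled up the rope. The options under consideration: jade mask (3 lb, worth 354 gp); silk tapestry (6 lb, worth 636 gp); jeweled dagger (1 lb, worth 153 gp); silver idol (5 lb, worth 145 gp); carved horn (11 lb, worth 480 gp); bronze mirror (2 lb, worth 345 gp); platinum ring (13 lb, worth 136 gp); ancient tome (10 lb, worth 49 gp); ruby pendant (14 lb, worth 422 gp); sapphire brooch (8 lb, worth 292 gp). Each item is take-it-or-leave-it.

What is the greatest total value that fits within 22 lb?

By value per lb: bronze mirror 172.50, jeweled dagger 153.00, jade mask 118.00 lead.
Filling by ratio: jade mask + silk tapestry + jeweled dagger + bronze mirror + sapphire brooch for 1780, with 2 lb left unused.
The 9 lb tied up in jeweled dagger and sapphire brooch is better spent on carved horn — total rises to 1815 (22 lb).
Every other selection either busts 22 lb or fails to beat 1815.

1815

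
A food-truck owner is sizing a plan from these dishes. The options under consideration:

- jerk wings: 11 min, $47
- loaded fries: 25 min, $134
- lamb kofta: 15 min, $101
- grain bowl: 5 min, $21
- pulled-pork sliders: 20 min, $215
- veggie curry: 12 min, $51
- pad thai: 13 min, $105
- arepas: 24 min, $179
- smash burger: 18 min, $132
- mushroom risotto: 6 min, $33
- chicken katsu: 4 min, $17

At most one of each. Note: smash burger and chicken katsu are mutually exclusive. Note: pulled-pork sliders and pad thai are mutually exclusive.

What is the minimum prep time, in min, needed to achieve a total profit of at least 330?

38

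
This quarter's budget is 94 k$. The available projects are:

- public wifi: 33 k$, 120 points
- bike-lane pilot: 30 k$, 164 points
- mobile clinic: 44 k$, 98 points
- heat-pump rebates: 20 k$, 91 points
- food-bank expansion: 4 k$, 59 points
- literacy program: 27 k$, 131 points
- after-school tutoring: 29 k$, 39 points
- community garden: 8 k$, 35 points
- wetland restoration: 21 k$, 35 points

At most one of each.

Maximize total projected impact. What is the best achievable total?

Best packing: bike-lane pilot + heat-pump rebates + food-bank expansion + literacy program + community garden — 89 k$, 480 total.

480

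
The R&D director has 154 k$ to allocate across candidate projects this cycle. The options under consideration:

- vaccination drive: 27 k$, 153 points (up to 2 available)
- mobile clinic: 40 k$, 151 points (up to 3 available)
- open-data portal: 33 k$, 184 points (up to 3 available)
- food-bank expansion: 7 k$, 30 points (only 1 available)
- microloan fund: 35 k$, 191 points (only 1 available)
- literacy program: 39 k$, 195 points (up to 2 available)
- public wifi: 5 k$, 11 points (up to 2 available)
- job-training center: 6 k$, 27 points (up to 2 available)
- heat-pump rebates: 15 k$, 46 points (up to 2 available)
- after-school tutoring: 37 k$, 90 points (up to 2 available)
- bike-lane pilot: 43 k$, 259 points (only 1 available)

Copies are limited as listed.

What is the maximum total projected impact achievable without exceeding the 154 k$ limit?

865

By projected impact per k$: bike-lane pilot 6.02, vaccination drive 5.67, open-data portal 5.58, microloan fund 5.46 lead.
Taking the top-ratio projects first gives 2×vaccination drive + open-data portal + food-bank expansion + public wifi + 2×job-training center + bike-lane pilot for 844 (154 k$).
Replace 2×vaccination drive and food-bank expansion and public wifi with 2×open-data portal: the trade gains 21 net, giving 865 at 154 k$.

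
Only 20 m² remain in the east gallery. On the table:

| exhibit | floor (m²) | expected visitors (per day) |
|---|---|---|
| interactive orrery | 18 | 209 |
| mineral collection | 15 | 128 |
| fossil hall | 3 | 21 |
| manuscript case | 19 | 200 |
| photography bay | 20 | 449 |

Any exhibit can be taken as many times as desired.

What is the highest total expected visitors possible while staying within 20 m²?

Taking photography bay: 20 m² used, 449 in expected visitors.
That's the maximum — no swap from here does better than 449.

449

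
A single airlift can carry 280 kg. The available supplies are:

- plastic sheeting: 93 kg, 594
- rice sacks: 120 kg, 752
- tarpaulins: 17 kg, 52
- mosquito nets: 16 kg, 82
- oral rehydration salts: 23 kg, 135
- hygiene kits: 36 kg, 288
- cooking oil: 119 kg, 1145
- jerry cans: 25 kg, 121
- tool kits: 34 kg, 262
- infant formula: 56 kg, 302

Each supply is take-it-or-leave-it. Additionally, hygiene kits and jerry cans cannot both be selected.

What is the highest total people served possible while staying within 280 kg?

A density-first pass picks oral rehydration salts + hygiene kits + cooking oil + tool kits + infant formula — 2132 at 268 kg.
Replace oral rehydration salts and tool kits and infant formula with rice sacks: the trade gains 53 net, giving 2185 at 275 kg.

2185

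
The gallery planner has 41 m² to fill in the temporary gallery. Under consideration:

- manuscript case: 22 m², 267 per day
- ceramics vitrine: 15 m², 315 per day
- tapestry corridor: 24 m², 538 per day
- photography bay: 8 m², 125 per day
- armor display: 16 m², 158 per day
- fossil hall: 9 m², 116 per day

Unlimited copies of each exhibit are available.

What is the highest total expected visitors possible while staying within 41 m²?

853

Taking ceramics vitrine + tapestry corridor: 39 m² used, 853 in expected visitors.
No other feasible combination exceeds 853.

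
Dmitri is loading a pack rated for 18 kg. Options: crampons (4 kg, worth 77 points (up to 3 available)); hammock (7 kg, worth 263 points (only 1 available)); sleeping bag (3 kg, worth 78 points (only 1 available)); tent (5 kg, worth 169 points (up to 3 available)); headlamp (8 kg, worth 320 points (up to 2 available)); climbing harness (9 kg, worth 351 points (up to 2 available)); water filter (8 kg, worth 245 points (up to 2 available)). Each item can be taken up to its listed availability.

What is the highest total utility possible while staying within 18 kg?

Density check — headlamp 40.00, climbing harness 39.00, hammock 37.57 are the best per kg.
A density-first pass picks 2×headlamp — 640 at 16 kg.
Replace 2×headlamp with 2×climbing harness: the trade gains 62 net, giving 702 at 18 kg.
That's the maximum — no swap from here does better than 702.

702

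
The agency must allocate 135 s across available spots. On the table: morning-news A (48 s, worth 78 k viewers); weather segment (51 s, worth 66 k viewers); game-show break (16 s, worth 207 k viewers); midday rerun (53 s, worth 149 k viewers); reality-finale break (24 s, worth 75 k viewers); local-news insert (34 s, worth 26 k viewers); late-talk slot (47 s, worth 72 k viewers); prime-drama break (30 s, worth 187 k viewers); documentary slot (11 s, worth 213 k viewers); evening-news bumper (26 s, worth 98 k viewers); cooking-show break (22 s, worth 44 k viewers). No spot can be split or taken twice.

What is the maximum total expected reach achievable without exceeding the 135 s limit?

Density check — documentary slot 19.36, game-show break 12.94, prime-drama break 6.23, evening-news bumper 3.77 are the best per s.
The ratio heuristic lands on game-show break + reality-finale break + prime-drama break + documentary slot + evening-news bumper + cooking-show break (824) but leaves 6 s idle.
Dropping evening-news bumper and cooking-show break frees 48 s; slotting in midday rerun (53 s) lifts the total to 831 at 134 s.

831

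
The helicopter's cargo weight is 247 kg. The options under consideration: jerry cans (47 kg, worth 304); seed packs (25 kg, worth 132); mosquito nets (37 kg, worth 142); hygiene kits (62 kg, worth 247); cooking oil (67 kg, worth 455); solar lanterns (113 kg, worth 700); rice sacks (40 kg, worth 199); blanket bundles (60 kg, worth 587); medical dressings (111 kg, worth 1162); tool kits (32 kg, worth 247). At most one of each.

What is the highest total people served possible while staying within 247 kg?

A density-first pass picks seed packs + blanket bundles + medical dressings + tool kits — 2128 at 228 kg.
Dropping seed packs and tool kits frees 57 kg; slotting in cooking oil (67 kg) lifts the total to 2204 at 238 kg.
That's the maximum — no swap from here does better than 2204.

2204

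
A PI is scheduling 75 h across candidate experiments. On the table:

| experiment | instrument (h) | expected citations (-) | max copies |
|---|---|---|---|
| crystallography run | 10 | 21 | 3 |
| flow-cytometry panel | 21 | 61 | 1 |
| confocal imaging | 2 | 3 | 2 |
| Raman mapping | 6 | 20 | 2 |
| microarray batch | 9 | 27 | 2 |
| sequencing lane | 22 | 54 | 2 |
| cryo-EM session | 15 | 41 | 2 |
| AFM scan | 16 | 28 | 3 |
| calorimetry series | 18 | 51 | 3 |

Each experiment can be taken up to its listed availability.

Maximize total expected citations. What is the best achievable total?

220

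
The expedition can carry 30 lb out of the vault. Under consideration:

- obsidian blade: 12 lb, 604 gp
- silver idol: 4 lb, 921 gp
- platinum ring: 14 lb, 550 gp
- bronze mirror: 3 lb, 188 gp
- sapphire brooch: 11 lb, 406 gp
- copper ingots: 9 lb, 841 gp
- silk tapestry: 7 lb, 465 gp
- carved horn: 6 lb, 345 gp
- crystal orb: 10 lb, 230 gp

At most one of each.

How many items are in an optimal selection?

5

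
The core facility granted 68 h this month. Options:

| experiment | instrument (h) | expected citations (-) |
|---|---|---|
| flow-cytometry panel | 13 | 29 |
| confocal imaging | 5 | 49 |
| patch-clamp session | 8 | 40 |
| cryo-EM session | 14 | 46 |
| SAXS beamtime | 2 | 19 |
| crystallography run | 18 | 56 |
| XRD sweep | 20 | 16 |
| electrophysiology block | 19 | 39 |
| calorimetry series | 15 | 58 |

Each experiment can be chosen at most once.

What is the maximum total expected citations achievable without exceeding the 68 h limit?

268

The ratio ordering already packs tightly: confocal imaging + patch-clamp session + cryo-EM session + SAXS beamtime + crystallography run + calorimetry series, 62 h, 268.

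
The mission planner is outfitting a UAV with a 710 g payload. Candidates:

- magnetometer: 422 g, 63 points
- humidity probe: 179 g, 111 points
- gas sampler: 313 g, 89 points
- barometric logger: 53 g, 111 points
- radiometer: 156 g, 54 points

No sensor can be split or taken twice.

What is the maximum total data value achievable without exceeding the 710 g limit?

The ratio ordering already packs tightly: humidity probe + gas sampler + barometric logger + radiometer, 701 g, 365.
Every other selection either busts 710 g or fails to beat 365.

365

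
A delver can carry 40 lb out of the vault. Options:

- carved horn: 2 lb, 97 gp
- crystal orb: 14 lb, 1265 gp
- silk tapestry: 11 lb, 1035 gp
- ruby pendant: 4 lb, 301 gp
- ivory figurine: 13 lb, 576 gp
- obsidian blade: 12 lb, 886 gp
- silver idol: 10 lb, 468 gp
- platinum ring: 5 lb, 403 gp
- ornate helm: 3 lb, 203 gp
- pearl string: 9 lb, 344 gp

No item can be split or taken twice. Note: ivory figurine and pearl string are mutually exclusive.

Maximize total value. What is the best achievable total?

3389

Filling by ratio: carved horn + crystal orb + silk tapestry + ruby pendant + platinum ring + ornate helm for 3304, with 1 lb left unused.
Dropping carved horn and ruby pendant and platinum ring frees 11 lb; slotting in obsidian blade (12 lb) lifts the total to 3389 at 40 lb.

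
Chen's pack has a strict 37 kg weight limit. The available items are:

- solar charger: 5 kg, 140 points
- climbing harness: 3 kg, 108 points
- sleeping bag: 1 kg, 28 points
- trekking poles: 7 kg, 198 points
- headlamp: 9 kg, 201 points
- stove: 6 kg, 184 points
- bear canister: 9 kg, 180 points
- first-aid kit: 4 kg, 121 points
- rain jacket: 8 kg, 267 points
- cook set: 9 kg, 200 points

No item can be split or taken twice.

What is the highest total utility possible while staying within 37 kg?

1079

The ratio heuristic lands on solar charger + climbing harness + sleeping bag + trekking poles + stove + first-aid kit + rain jacket (1046) but leaves 3 kg idle.
Replace solar charger and sleeping bag with headlamp: the trade gains 33 net, giving 1079 at 37 kg.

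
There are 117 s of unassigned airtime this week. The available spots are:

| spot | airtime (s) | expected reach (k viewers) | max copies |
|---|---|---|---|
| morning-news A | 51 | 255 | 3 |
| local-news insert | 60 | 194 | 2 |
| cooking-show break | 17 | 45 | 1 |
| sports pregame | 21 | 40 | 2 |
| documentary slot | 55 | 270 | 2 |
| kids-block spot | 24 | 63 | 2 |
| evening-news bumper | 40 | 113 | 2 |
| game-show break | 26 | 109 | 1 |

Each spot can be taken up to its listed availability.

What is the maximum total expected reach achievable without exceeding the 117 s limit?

The ratio heuristic lands on 2×morning-news A (510) but leaves 15 s idle.
Replace 2×morning-news A with 2×documentary slot: the trade gains 30 net, giving 540 at 110 s.

540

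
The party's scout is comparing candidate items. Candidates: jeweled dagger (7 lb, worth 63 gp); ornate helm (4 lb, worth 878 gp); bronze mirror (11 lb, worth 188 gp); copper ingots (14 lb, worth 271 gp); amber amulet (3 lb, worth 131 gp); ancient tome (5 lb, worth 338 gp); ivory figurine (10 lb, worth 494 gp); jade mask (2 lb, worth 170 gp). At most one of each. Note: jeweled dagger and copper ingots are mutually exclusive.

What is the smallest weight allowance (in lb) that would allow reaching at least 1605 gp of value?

19

Need the lightest bundle worth ≥ 1605.
Taking ornate helm + ancient tome + ivory figurine gives 1710 (≥ 1605) for 19 lb.
Below 19 lb the best achievable stays under 1605.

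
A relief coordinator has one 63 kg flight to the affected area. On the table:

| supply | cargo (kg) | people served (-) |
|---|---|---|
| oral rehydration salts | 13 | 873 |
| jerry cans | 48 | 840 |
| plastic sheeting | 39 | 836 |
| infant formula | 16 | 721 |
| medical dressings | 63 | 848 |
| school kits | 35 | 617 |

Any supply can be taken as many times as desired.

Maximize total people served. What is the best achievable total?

3492

Density check — oral rehydration salts 67.15, infant formula 45.06, plastic sheeting 21.44, school kits 17.63 are the best per kg.
Taking 4×oral rehydration salts: 52 kg used, 3492 in people served.
No other feasible combination exceeds 3492.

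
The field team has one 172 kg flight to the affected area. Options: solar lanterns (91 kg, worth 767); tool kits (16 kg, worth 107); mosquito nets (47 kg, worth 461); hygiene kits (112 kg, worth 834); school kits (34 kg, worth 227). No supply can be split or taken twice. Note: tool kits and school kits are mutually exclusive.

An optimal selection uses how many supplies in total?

3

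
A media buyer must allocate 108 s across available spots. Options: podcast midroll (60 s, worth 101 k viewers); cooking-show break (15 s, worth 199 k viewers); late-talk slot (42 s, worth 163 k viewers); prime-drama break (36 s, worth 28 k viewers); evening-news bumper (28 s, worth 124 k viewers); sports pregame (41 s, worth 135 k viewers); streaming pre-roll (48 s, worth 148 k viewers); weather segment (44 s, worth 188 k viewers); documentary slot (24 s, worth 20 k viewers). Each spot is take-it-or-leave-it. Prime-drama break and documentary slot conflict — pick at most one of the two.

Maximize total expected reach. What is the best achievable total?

A density-first pass picks cooking-show break + evening-news bumper + weather segment — 511 at 87 s.
Replace evening-news bumper with late-talk slot: the trade gains 39 net, giving 550 at 101 s.

550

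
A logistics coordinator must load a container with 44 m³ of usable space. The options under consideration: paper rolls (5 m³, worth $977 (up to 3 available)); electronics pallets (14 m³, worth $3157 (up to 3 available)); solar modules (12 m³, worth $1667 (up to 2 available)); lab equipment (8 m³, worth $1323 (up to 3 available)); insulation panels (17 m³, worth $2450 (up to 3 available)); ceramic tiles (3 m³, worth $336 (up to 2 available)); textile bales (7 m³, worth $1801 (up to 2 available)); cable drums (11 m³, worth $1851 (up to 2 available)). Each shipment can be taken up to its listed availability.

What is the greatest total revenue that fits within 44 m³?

2×electronics pallets + 2×textile bales uses 42 of the 44 m³ and totals 9916.
The spare 2 m³ is too small for any remaining shipment, and no exchange beats 9916.

9916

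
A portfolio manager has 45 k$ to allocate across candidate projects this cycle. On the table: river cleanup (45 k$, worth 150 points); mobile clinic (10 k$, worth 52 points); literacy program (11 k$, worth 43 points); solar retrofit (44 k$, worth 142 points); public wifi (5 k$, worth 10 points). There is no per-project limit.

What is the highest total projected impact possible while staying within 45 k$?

218

Taking 4×mobile clinic + public wifi: 45 k$ used, 218 in projected impact.
No other feasible combination exceeds 218.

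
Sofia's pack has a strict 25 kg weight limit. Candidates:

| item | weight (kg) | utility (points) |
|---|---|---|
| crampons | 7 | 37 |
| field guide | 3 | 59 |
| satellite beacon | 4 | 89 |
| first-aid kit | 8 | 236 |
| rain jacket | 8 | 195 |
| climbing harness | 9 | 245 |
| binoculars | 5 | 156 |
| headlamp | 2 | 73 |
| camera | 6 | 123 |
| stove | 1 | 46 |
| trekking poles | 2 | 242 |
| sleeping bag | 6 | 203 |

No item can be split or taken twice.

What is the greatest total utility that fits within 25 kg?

Taking the top-ratio items first gives first-aid kit + binoculars + headlamp + stove + trekking poles + sleeping bag for 956 (24 kg).
Replace first-aid kit with climbing harness: the trade gains 9 net, giving 965 at 25 kg.
That's the maximum — no swap from here does better than 965.

965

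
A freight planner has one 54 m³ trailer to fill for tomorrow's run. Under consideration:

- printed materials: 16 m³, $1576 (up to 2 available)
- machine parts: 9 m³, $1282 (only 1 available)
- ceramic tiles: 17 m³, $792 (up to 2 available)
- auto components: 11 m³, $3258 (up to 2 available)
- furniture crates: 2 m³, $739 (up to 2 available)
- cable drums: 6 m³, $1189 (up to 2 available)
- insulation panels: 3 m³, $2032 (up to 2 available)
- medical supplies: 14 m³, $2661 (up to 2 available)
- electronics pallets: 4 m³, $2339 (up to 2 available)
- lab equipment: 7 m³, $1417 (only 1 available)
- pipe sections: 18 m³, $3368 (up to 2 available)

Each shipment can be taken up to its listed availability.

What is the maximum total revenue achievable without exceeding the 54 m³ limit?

19397

By revenue per m³: insulation panels 677.33, electronics pallets 584.75, furniture crates 369.50, auto components 296.18 lead.
Taking the top-ratio shipments first gives 2×auto components + 2×furniture crates + cable drums + 2×insulation panels + 2×electronics pallets + lab equipment for 19342 (53 m³).
The 13 m³ tied up in cable drums and lab equipment is better spent on medical supplies — total rises to 19397 (54 m³).
That's the maximum — no swap from here does better than 19397.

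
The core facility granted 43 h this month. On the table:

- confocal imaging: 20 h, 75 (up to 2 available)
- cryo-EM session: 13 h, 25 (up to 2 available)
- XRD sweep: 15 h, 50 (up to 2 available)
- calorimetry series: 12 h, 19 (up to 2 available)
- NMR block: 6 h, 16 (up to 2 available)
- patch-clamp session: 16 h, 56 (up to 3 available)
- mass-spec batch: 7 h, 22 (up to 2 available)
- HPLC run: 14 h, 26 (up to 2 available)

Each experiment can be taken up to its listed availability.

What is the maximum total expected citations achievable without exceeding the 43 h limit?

153

The ratio heuristic lands on 2×confocal imaging (150) but leaves 3 h idle.
Dropping confocal imaging frees 20 h; slotting in patch-clamp session + mass-spec batch (23 h) lifts the total to 153 at 43 h.
Every other selection either busts 43 h or exceeds an availability limit or fails to beat 153.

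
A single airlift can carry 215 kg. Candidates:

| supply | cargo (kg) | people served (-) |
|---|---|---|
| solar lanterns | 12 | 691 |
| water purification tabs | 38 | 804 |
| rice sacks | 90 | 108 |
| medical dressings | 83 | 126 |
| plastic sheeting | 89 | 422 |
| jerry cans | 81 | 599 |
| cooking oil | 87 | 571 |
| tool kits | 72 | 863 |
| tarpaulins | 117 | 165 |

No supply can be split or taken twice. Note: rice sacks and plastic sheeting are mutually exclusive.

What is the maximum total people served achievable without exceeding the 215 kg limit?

By people served per kg: solar lanterns 57.58, water purification tabs 21.16, tool kits 11.99, jerry cans 7.40 lead.
Taking solar lanterns + water purification tabs + jerry cans + tool kits: 203 kg used, 2957 in people served.
The closest alternative, solar lanterns + water purification tabs + cooking oil + tool kits, reaches only 2929.

2957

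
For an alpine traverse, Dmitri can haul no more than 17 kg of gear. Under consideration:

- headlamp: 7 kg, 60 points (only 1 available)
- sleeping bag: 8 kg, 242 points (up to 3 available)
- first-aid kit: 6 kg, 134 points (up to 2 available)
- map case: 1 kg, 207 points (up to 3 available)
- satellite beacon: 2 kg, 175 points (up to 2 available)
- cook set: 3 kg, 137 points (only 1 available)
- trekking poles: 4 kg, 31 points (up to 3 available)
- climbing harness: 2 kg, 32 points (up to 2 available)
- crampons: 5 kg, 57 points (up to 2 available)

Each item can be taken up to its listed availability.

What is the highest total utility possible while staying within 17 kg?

1245

Density check — map case 207.00, satellite beacon 87.50, cook set 45.67, sleeping bag 30.25 are the best per kg.
A density-first pass picks first-aid kit + 3×map case + 2×satellite beacon + cook set — 1242 at 16 kg.
Dropping first-aid kit and cook set frees 9 kg; slotting in sleeping bag + climbing harness (10 kg) lifts the total to 1245 at 17 kg.
That's the maximum — no swap from here does better than 1245.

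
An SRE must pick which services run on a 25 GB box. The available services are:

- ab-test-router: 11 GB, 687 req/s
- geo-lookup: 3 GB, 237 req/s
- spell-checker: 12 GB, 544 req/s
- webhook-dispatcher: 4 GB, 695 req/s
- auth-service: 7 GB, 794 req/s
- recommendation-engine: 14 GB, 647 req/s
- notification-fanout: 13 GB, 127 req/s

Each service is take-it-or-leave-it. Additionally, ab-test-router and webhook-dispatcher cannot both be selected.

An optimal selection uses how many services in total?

The maximum throughput within 25 GB is 2136.
For example webhook-dispatcher + auth-service + recommendation-engine achieves it, using 25 GB.
Any selection reaching 2136 contains exactly 3 services.

3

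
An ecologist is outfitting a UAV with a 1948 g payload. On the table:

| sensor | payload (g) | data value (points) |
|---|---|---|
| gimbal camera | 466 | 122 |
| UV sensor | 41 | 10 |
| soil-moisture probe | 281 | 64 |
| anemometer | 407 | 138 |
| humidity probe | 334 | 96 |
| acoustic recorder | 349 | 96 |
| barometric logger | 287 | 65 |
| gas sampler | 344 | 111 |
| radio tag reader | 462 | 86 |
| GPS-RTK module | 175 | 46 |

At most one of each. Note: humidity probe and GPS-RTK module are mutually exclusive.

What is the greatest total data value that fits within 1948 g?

Gimbal camera + UV sensor + anemometer + humidity probe + acoustic recorder + gas sampler uses 1941 of the 1948 g and totals 573.
Runner-up gimbal camera + anemometer + humidity probe + acoustic recorder + gas sampler tops out at 563.

573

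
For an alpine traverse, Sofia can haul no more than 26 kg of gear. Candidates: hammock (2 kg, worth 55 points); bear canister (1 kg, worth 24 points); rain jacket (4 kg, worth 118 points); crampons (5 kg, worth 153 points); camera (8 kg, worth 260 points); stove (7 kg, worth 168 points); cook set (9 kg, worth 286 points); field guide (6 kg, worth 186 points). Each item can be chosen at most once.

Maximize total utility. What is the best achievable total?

Greedy by ratio would take hammock + bear canister + camera + cook set + field guide: 26 kg used, total 811.
Reworking the packing: rain jacket + crampons + camera + cook set uses 26 kg and improves the total to 817.

817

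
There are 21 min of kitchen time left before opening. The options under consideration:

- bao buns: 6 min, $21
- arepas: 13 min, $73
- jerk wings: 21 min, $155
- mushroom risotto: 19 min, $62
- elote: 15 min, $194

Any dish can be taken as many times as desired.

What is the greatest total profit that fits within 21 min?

Ranking by ratio (profit/min): elote 12.93, jerk wings 7.38, arepas 5.62, bao buns 3.50.
Bao buns + elote uses 21 of the 21 min and totals 215.
Every other selection either busts 21 min or fails to beat 215.

215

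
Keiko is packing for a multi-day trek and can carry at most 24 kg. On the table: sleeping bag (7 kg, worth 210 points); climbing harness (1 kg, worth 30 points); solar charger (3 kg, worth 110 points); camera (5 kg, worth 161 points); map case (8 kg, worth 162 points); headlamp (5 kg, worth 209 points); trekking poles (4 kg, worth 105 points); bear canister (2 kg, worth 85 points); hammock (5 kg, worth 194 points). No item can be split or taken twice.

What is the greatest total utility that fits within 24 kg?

864

Taking the top-ratio items first gives climbing harness + solar charger + camera + headlamp + bear canister + hammock for 789 (21 kg).
Dropping climbing harness frees 1 kg; slotting in trekking poles (4 kg) lifts the total to 864 at 24 kg.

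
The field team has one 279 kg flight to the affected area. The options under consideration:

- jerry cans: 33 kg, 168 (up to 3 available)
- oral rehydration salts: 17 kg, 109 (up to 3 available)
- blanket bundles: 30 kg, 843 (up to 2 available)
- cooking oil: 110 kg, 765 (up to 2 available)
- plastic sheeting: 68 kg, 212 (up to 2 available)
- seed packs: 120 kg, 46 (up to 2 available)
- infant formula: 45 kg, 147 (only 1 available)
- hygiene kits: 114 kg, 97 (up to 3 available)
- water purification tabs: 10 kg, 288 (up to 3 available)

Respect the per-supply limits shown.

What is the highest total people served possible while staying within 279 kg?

Density check — water purification tabs 28.80, blanket bundles 28.10, cooking oil 6.95, oral rehydration salts 6.41 are the best per kg.
The ratio heuristic lands on 3×oral rehydration salts + 2×blanket bundles + cooking oil + 3×water purification tabs (3642) but leaves 28 kg idle.
Dropping oral rehydration salts frees 17 kg; slotting in jerry cans (33 kg) lifts the total to 3701 at 267 kg.

3701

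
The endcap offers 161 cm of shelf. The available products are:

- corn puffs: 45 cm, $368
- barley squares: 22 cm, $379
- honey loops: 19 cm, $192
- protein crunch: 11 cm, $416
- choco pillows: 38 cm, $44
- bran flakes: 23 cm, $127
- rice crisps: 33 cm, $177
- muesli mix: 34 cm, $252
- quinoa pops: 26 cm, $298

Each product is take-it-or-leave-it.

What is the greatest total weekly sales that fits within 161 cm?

1905

By weekly sales per cm: protein crunch 37.82, barley squares 17.23, quinoa pops 11.46, honey loops 10.11 lead.
Best packing: corn puffs + barley squares + honey loops + protein crunch + muesli mix + quinoa pops — 157 cm, 1905 total.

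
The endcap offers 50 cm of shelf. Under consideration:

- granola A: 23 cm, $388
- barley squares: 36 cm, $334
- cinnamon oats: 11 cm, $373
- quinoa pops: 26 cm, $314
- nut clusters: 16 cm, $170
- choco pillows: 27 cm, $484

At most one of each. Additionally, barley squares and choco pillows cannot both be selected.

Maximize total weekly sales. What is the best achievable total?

931

Taking the top-ratio products first gives cinnamon oats + choco pillows for 857 (38 cm).
The 27 cm tied up in choco pillows is better spent on granola A + nut clusters — total rises to 931 (50 cm).
Runner-up granola A + choco pillows tops out at 872.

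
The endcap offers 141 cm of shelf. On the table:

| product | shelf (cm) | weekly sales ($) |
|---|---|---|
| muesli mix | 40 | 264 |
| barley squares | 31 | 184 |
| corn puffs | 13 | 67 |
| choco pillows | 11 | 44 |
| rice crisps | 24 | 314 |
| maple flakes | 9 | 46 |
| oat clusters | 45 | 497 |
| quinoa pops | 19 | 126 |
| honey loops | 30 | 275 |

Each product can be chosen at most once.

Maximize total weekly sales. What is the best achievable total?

Taking the top-ratio products first gives corn puffs + rice crisps + maple flakes + oat clusters + quinoa pops + honey loops for 1325 (140 cm).
Replace corn puffs and maple flakes and quinoa pops with muesli mix: the trade gains 25 net, giving 1350 at 139 cm.
Next best is corn puffs + rice crisps + maple flakes + oat clusters + quinoa pops + honey loops at 1325 (140 cm) — short by 25.

1350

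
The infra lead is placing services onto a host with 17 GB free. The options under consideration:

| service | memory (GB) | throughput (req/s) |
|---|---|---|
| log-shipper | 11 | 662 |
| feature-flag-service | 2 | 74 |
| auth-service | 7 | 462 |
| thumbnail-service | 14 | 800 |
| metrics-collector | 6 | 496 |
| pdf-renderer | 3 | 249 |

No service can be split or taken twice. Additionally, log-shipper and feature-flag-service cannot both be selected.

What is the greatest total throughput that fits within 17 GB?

Density check — pdf-renderer 83.00, metrics-collector 82.67, auth-service 66.00 are the best per GB.
Taking auth-service + metrics-collector + pdf-renderer: 16 GB used, 1207 in throughput.
The spare 1 GB is too small for any remaining service, and no feasible exchange beats 1207.

1207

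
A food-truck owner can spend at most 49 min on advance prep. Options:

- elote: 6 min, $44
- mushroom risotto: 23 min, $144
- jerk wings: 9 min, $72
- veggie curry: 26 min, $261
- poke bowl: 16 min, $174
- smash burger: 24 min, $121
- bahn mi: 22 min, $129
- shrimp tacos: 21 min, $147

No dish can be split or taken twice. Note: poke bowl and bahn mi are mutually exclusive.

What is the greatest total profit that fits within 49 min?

479

Taking elote + veggie curry + poke bowl: 48 min used, 479 in profit.
The closest alternative, veggie curry + poke bowl, reaches only 435.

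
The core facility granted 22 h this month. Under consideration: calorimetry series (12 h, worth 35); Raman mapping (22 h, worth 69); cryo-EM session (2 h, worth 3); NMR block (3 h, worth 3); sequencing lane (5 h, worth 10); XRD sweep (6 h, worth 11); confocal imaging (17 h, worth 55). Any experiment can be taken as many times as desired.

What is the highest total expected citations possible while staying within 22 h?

69

A density-first pass picks sequencing lane + confocal imaging — 65 at 22 h.
The 22 h tied up in sequencing lane and confocal imaging is better spent on Raman mapping — total rises to 69 (22 h).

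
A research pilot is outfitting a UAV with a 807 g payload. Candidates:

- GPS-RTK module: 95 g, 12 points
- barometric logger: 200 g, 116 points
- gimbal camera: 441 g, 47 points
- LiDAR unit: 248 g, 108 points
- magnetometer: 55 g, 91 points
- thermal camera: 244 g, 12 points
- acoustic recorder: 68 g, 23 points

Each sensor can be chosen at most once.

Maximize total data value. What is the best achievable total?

350

Best packing: GPS-RTK module + barometric logger + LiDAR unit + magnetometer + acoustic recorder — 666 g, 350 total.
No other feasible combination exceeds 350.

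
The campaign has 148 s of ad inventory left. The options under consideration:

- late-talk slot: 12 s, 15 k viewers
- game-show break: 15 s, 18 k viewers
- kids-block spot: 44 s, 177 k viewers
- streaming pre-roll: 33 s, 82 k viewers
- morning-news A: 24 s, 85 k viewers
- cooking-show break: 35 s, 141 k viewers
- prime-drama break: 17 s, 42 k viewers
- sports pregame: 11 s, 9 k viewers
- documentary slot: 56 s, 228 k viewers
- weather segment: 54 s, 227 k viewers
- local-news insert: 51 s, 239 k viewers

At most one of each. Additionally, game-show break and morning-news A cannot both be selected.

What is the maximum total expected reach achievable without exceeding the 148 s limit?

608

By expected reach per s: local-news insert 4.69, weather segment 4.20, documentary slot 4.07, cooking-show break 4.03 lead.
Greedy by ratio would take cooking-show break + weather segment + local-news insert: 140 s used, total 607.
The 54 s tied up in weather segment is better spent on documentary slot — total rises to 608 (142 s).
Runner-up cooking-show break + weather segment + local-news insert tops out at 607.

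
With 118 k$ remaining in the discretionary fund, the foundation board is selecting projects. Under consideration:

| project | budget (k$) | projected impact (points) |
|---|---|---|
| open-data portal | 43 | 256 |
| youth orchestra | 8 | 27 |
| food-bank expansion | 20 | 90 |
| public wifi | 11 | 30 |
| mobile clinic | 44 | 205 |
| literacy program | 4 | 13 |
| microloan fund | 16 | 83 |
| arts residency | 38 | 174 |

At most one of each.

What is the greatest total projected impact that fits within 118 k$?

By projected impact per k$: open-data portal 5.95, microloan fund 5.19, mobile clinic 4.66, arts residency 4.58 lead.
Taking the top-ratio projects first gives open-data portal + youth orchestra + mobile clinic + literacy program + microloan fund for 584 (115 k$).
Reworking the packing: open-data portal + food-bank expansion + microloan fund + arts residency uses 117 k$ and improves the total to 603.
The closest alternative, open-data portal + public wifi + mobile clinic + literacy program + microloan fund, reaches only 587.

603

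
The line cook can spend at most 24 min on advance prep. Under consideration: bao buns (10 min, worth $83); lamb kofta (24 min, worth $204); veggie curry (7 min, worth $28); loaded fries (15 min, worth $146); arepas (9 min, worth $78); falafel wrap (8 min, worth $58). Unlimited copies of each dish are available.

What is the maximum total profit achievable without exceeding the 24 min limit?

224

The ratio ordering already packs tightly: loaded fries + arepas, 24 min, 224.
That's the maximum — no swap from here does better than 224.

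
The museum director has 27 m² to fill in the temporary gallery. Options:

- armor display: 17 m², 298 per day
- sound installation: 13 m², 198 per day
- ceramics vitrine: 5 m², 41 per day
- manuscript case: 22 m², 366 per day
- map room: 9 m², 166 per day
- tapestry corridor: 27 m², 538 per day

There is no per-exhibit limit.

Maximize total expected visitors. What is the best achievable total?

538

By expected visitors per m²: tapestry corridor 19.93, map room 18.44, armor display 17.53 lead.
The ratio ordering already packs tightly: tapestry corridor, 27 m², 538.
Every other selection either busts 27 m² or fails to beat 538.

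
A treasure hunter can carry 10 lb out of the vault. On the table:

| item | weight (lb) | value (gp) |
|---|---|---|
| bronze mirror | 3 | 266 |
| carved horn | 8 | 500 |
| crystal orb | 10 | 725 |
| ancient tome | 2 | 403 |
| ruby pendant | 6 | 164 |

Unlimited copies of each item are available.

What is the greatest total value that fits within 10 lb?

Density check — ancient tome 201.50, bronze mirror 88.67, crystal orb 72.50, carved horn 62.50 are the best per lb.
Best packing: 5×ancient tome — 10 lb, 2015 total.
Every other selection either busts 10 lb or fails to beat 2015.

2015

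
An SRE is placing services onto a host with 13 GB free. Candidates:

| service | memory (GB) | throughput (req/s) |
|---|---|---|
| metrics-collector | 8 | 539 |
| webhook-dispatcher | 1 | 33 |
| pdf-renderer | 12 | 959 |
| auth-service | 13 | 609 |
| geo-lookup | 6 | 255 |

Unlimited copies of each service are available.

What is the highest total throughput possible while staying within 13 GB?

992

Webhook-dispatcher + pdf-renderer uses 13 of the 13 GB and totals 992.
No other feasible combination exceeds 992.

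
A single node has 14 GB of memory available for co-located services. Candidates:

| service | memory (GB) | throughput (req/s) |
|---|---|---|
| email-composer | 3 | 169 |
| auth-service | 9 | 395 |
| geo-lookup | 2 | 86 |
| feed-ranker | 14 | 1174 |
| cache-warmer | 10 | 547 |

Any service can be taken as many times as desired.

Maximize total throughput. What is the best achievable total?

Taking feed-ranker: 14 GB used, 1174 in throughput.
Nothing else within 14 GB beats 1174.

1174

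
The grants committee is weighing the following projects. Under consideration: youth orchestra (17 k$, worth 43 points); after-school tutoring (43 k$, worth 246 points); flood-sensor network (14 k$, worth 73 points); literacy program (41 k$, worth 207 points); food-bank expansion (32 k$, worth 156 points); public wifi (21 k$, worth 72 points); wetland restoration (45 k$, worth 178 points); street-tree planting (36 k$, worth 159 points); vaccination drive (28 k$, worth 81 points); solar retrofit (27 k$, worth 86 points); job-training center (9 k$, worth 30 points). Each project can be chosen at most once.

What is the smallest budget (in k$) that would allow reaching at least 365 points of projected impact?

75

Need the lightest bundle worth ≥ 365.
Taking after-school tutoring + food-bank expansion gives 402 (≥ 365) for 75 k$.
Any bundle with less than 75 k$ falls short of 365.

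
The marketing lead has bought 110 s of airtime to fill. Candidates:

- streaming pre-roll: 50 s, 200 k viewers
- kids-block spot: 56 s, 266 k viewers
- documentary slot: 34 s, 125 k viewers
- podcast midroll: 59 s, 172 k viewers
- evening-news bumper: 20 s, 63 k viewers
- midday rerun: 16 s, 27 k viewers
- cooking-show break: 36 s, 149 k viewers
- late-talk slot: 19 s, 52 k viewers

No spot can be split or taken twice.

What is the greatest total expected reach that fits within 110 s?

466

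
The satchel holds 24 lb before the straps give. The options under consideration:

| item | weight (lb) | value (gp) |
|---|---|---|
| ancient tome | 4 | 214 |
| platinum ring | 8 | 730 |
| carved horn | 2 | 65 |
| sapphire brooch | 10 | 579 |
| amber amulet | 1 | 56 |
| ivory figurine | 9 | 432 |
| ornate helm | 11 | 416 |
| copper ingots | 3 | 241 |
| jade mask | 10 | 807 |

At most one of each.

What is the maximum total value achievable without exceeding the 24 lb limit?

1899

The ratio ordering already packs tightly: platinum ring + carved horn + amber amulet + copper ingots + jade mask, 24 lb, 1899.
Next best is platinum ring + carved horn + copper ingots + jade mask at 1843 (23 lb) — short by 56.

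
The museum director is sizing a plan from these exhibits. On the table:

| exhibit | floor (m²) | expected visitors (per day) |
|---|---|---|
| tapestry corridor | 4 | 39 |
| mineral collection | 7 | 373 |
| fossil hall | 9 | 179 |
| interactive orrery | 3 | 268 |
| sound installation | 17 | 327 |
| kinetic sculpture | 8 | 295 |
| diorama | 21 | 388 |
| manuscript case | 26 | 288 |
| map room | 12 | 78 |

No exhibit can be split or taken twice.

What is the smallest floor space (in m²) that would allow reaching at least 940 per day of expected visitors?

22

Minimise m² subject to total expected visitors ≥ 940.
tapestry corridor + mineral collection + interactive orrery + kinetic sculpture reaches 975 using 22 m².
Below 22 m² the best achievable stays under 940.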